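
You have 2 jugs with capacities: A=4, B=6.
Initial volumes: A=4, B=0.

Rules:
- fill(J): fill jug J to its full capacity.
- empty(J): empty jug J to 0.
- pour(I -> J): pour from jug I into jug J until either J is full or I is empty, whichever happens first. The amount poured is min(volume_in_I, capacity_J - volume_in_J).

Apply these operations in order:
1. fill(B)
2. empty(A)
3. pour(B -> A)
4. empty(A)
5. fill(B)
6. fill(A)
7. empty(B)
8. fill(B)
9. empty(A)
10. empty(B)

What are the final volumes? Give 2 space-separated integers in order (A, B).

Step 1: fill(B) -> (A=4 B=6)
Step 2: empty(A) -> (A=0 B=6)
Step 3: pour(B -> A) -> (A=4 B=2)
Step 4: empty(A) -> (A=0 B=2)
Step 5: fill(B) -> (A=0 B=6)
Step 6: fill(A) -> (A=4 B=6)
Step 7: empty(B) -> (A=4 B=0)
Step 8: fill(B) -> (A=4 B=6)
Step 9: empty(A) -> (A=0 B=6)
Step 10: empty(B) -> (A=0 B=0)

Answer: 0 0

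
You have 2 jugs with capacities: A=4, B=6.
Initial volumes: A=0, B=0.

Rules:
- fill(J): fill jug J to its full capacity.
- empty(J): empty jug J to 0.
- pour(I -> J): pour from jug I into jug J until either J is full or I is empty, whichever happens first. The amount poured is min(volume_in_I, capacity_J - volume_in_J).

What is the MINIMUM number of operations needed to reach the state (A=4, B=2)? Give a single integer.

BFS from (A=0, B=0). One shortest path:
  1. fill(B) -> (A=0 B=6)
  2. pour(B -> A) -> (A=4 B=2)
Reached target in 2 moves.

Answer: 2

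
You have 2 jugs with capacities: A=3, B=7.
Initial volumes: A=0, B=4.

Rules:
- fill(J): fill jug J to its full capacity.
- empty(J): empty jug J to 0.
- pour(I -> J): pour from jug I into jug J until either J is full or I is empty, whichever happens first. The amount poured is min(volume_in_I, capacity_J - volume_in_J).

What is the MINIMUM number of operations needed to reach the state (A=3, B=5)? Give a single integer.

BFS from (A=0, B=4). One shortest path:
  1. pour(B -> A) -> (A=3 B=1)
  2. empty(A) -> (A=0 B=1)
  3. pour(B -> A) -> (A=1 B=0)
  4. fill(B) -> (A=1 B=7)
  5. pour(B -> A) -> (A=3 B=5)
Reached target in 5 moves.

Answer: 5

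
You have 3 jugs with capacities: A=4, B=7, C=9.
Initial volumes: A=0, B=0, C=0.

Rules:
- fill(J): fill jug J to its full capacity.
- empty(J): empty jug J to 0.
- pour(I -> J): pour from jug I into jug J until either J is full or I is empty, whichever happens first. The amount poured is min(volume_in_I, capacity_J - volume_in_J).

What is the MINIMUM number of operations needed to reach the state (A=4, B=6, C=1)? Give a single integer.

Answer: 7

Derivation:
BFS from (A=0, B=0, C=0). One shortest path:
  1. fill(A) -> (A=4 B=0 C=0)
  2. fill(B) -> (A=4 B=7 C=0)
  3. pour(A -> C) -> (A=0 B=7 C=4)
  4. pour(B -> C) -> (A=0 B=2 C=9)
  5. pour(C -> A) -> (A=4 B=2 C=5)
  6. pour(A -> B) -> (A=0 B=6 C=5)
  7. pour(C -> A) -> (A=4 B=6 C=1)
Reached target in 7 moves.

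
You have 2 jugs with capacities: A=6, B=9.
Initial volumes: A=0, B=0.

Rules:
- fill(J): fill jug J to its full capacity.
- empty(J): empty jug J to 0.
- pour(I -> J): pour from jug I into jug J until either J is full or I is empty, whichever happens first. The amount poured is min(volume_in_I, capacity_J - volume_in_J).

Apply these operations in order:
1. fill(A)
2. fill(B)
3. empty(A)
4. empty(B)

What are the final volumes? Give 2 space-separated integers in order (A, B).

Step 1: fill(A) -> (A=6 B=0)
Step 2: fill(B) -> (A=6 B=9)
Step 3: empty(A) -> (A=0 B=9)
Step 4: empty(B) -> (A=0 B=0)

Answer: 0 0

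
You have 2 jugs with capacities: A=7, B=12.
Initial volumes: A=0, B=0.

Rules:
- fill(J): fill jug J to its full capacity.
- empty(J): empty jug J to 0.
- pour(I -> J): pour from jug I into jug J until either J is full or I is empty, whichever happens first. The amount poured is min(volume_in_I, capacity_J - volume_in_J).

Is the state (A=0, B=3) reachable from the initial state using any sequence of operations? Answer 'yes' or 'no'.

Answer: yes

Derivation:
BFS from (A=0, B=0):
  1. fill(B) -> (A=0 B=12)
  2. pour(B -> A) -> (A=7 B=5)
  3. empty(A) -> (A=0 B=5)
  4. pour(B -> A) -> (A=5 B=0)
  5. fill(B) -> (A=5 B=12)
  6. pour(B -> A) -> (A=7 B=10)
  7. empty(A) -> (A=0 B=10)
  8. pour(B -> A) -> (A=7 B=3)
  9. empty(A) -> (A=0 B=3)
Target reached → yes.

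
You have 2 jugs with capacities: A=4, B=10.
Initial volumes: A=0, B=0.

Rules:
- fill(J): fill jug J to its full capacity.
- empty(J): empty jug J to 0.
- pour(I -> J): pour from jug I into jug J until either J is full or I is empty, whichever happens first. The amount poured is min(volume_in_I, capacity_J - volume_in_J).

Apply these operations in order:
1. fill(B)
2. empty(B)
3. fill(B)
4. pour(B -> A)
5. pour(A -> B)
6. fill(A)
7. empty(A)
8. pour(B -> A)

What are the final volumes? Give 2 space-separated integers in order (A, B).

Step 1: fill(B) -> (A=0 B=10)
Step 2: empty(B) -> (A=0 B=0)
Step 3: fill(B) -> (A=0 B=10)
Step 4: pour(B -> A) -> (A=4 B=6)
Step 5: pour(A -> B) -> (A=0 B=10)
Step 6: fill(A) -> (A=4 B=10)
Step 7: empty(A) -> (A=0 B=10)
Step 8: pour(B -> A) -> (A=4 B=6)

Answer: 4 6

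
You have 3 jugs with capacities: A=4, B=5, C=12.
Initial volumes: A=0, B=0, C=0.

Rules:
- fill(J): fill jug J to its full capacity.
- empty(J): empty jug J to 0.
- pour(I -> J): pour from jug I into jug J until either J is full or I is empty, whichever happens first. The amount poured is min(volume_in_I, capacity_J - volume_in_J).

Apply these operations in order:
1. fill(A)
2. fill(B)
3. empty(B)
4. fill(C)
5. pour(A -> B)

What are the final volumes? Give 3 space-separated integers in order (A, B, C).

Step 1: fill(A) -> (A=4 B=0 C=0)
Step 2: fill(B) -> (A=4 B=5 C=0)
Step 3: empty(B) -> (A=4 B=0 C=0)
Step 4: fill(C) -> (A=4 B=0 C=12)
Step 5: pour(A -> B) -> (A=0 B=4 C=12)

Answer: 0 4 12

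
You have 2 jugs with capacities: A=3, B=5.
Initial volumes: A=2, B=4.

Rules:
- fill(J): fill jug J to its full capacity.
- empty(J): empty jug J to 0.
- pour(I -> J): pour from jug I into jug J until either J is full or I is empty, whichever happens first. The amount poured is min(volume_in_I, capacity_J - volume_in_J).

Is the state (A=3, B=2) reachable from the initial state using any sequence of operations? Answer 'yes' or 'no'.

BFS from (A=2, B=4):
  1. empty(A) -> (A=0 B=4)
  2. fill(B) -> (A=0 B=5)
  3. pour(B -> A) -> (A=3 B=2)
Target reached → yes.

Answer: yes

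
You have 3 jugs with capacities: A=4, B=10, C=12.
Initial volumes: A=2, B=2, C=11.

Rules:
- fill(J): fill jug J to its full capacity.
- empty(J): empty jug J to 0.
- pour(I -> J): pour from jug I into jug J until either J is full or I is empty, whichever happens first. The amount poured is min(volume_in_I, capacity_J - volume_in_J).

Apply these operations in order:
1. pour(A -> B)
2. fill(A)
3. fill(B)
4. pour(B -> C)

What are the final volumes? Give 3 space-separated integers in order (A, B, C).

Step 1: pour(A -> B) -> (A=0 B=4 C=11)
Step 2: fill(A) -> (A=4 B=4 C=11)
Step 3: fill(B) -> (A=4 B=10 C=11)
Step 4: pour(B -> C) -> (A=4 B=9 C=12)

Answer: 4 9 12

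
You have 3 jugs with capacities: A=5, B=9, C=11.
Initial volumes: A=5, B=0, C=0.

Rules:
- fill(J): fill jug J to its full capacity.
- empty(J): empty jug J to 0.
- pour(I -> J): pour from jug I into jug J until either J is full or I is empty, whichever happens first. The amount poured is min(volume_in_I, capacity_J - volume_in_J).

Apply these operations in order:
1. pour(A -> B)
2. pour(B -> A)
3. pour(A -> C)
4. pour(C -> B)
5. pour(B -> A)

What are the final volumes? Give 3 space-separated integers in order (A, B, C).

Answer: 5 0 0

Derivation:
Step 1: pour(A -> B) -> (A=0 B=5 C=0)
Step 2: pour(B -> A) -> (A=5 B=0 C=0)
Step 3: pour(A -> C) -> (A=0 B=0 C=5)
Step 4: pour(C -> B) -> (A=0 B=5 C=0)
Step 5: pour(B -> A) -> (A=5 B=0 C=0)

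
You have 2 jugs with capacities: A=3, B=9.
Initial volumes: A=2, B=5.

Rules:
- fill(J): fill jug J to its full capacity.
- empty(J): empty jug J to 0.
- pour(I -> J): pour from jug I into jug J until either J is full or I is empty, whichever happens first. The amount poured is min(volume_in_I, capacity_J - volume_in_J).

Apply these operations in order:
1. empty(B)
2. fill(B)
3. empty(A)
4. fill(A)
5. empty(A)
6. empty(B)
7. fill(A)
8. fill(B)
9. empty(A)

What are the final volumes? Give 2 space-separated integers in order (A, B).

Answer: 0 9

Derivation:
Step 1: empty(B) -> (A=2 B=0)
Step 2: fill(B) -> (A=2 B=9)
Step 3: empty(A) -> (A=0 B=9)
Step 4: fill(A) -> (A=3 B=9)
Step 5: empty(A) -> (A=0 B=9)
Step 6: empty(B) -> (A=0 B=0)
Step 7: fill(A) -> (A=3 B=0)
Step 8: fill(B) -> (A=3 B=9)
Step 9: empty(A) -> (A=0 B=9)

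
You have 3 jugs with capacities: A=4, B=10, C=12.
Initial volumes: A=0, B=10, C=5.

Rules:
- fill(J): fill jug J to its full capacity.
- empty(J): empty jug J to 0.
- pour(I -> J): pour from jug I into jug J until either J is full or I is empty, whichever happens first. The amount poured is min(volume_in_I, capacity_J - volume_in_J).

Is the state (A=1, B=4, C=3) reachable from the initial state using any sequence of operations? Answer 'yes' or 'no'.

BFS explored all 314 reachable states.
Reachable set includes: (0,0,0), (0,0,1), (0,0,2), (0,0,3), (0,0,4), (0,0,5), (0,0,6), (0,0,7), (0,0,8), (0,0,9), (0,0,10), (0,0,11) ...
Target (A=1, B=4, C=3) not in reachable set → no.

Answer: no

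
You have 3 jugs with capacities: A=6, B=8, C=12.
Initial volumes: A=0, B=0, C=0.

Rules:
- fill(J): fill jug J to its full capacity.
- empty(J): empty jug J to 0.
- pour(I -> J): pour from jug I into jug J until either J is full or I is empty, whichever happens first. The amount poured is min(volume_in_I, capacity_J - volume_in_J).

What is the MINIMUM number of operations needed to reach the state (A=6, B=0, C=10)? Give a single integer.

Answer: 5

Derivation:
BFS from (A=0, B=0, C=0). One shortest path:
  1. fill(B) -> (A=0 B=8 C=0)
  2. pour(B -> A) -> (A=6 B=2 C=0)
  3. pour(B -> C) -> (A=6 B=0 C=2)
  4. fill(B) -> (A=6 B=8 C=2)
  5. pour(B -> C) -> (A=6 B=0 C=10)
Reached target in 5 moves.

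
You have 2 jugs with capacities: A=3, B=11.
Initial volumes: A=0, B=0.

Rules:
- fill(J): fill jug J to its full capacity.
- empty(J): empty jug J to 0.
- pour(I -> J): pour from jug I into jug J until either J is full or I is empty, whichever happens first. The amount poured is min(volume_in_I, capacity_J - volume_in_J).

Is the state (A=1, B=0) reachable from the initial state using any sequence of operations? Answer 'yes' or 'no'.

Answer: yes

Derivation:
BFS from (A=0, B=0):
  1. fill(A) -> (A=3 B=0)
  2. pour(A -> B) -> (A=0 B=3)
  3. fill(A) -> (A=3 B=3)
  4. pour(A -> B) -> (A=0 B=6)
  5. fill(A) -> (A=3 B=6)
  6. pour(A -> B) -> (A=0 B=9)
  7. fill(A) -> (A=3 B=9)
  8. pour(A -> B) -> (A=1 B=11)
  9. empty(B) -> (A=1 B=0)
Target reached → yes.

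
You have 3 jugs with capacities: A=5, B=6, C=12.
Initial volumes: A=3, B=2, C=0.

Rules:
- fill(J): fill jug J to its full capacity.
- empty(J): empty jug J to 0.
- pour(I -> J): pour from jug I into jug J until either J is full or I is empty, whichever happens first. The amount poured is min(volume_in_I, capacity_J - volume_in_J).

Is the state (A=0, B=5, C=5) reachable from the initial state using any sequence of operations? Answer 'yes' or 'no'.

Answer: yes

Derivation:
BFS from (A=3, B=2, C=0):
  1. pour(A -> B) -> (A=0 B=5 C=0)
  2. fill(A) -> (A=5 B=5 C=0)
  3. pour(A -> C) -> (A=0 B=5 C=5)
Target reached → yes.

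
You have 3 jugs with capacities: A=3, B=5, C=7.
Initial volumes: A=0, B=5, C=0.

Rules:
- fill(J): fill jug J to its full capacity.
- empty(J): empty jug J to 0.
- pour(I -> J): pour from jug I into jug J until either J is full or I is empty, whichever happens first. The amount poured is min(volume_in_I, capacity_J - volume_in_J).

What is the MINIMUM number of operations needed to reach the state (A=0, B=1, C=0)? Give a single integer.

BFS from (A=0, B=5, C=0). One shortest path:
  1. fill(A) -> (A=3 B=5 C=0)
  2. pour(A -> C) -> (A=0 B=5 C=3)
  3. pour(B -> C) -> (A=0 B=1 C=7)
  4. empty(C) -> (A=0 B=1 C=0)
Reached target in 4 moves.

Answer: 4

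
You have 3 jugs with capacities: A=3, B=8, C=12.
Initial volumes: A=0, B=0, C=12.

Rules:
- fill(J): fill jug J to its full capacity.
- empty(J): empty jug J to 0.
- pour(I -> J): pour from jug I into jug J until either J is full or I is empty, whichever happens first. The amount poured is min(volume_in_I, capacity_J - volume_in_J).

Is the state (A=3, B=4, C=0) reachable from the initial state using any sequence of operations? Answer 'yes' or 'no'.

BFS from (A=0, B=0, C=12):
  1. fill(A) -> (A=3 B=0 C=12)
  2. pour(C -> B) -> (A=3 B=8 C=4)
  3. empty(B) -> (A=3 B=0 C=4)
  4. pour(C -> B) -> (A=3 B=4 C=0)
Target reached → yes.

Answer: yes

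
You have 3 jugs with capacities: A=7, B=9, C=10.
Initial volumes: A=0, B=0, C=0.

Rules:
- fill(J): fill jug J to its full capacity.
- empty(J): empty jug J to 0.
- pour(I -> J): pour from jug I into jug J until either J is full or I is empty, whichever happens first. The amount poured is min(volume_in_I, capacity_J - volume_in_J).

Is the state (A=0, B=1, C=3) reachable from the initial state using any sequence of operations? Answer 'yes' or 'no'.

BFS from (A=0, B=0, C=0):
  1. fill(C) -> (A=0 B=0 C=10)
  2. pour(C -> B) -> (A=0 B=9 C=1)
  3. empty(B) -> (A=0 B=0 C=1)
  4. pour(C -> B) -> (A=0 B=1 C=0)
  5. fill(C) -> (A=0 B=1 C=10)
  6. pour(C -> A) -> (A=7 B=1 C=3)
  7. empty(A) -> (A=0 B=1 C=3)
Target reached → yes.

Answer: yes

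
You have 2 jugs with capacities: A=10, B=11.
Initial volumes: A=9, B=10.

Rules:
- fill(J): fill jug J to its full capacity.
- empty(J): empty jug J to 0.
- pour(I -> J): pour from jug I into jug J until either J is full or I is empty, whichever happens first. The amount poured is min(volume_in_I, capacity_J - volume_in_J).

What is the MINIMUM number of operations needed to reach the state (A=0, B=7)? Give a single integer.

BFS from (A=9, B=10). One shortest path:
  1. pour(A -> B) -> (A=8 B=11)
  2. empty(B) -> (A=8 B=0)
  3. pour(A -> B) -> (A=0 B=8)
  4. fill(A) -> (A=10 B=8)
  5. pour(A -> B) -> (A=7 B=11)
  6. empty(B) -> (A=7 B=0)
  7. pour(A -> B) -> (A=0 B=7)
Reached target in 7 moves.

Answer: 7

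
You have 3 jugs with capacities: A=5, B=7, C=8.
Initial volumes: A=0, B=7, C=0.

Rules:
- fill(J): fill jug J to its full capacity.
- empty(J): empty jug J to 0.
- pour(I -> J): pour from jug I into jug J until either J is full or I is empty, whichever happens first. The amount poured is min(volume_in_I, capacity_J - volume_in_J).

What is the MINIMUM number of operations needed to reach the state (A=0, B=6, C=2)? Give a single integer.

BFS from (A=0, B=7, C=0). One shortest path:
  1. empty(B) -> (A=0 B=0 C=0)
  2. fill(C) -> (A=0 B=0 C=8)
  3. pour(C -> B) -> (A=0 B=7 C=1)
  4. pour(B -> A) -> (A=5 B=2 C=1)
  5. pour(A -> C) -> (A=0 B=2 C=6)
  6. pour(B -> A) -> (A=2 B=0 C=6)
  7. pour(C -> B) -> (A=2 B=6 C=0)
  8. pour(A -> C) -> (A=0 B=6 C=2)
Reached target in 8 moves.

Answer: 8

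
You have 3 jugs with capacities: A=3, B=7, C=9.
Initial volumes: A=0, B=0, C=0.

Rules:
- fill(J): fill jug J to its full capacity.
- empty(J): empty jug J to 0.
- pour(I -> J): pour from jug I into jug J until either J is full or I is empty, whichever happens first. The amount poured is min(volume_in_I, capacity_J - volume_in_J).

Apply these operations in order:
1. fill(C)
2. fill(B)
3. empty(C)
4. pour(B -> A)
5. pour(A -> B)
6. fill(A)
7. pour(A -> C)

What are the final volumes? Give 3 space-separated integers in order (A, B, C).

Step 1: fill(C) -> (A=0 B=0 C=9)
Step 2: fill(B) -> (A=0 B=7 C=9)
Step 3: empty(C) -> (A=0 B=7 C=0)
Step 4: pour(B -> A) -> (A=3 B=4 C=0)
Step 5: pour(A -> B) -> (A=0 B=7 C=0)
Step 6: fill(A) -> (A=3 B=7 C=0)
Step 7: pour(A -> C) -> (A=0 B=7 C=3)

Answer: 0 7 3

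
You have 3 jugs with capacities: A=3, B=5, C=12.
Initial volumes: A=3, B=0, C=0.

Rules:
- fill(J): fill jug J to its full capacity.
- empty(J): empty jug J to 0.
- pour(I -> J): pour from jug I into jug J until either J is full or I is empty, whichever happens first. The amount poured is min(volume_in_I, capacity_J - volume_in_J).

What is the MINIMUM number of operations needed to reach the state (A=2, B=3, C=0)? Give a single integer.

Answer: 6

Derivation:
BFS from (A=3, B=0, C=0). One shortest path:
  1. empty(A) -> (A=0 B=0 C=0)
  2. fill(B) -> (A=0 B=5 C=0)
  3. pour(B -> A) -> (A=3 B=2 C=0)
  4. pour(A -> C) -> (A=0 B=2 C=3)
  5. pour(B -> A) -> (A=2 B=0 C=3)
  6. pour(C -> B) -> (A=2 B=3 C=0)
Reached target in 6 moves.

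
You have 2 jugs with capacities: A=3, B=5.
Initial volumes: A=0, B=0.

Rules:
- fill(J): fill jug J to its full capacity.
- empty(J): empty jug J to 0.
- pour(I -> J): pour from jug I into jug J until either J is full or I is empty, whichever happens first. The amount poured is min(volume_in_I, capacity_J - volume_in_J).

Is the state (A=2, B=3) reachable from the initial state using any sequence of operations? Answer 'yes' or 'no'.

Answer: no

Derivation:
BFS explored all 16 reachable states.
Reachable set includes: (0,0), (0,1), (0,2), (0,3), (0,4), (0,5), (1,0), (1,5), (2,0), (2,5), (3,0), (3,1) ...
Target (A=2, B=3) not in reachable set → no.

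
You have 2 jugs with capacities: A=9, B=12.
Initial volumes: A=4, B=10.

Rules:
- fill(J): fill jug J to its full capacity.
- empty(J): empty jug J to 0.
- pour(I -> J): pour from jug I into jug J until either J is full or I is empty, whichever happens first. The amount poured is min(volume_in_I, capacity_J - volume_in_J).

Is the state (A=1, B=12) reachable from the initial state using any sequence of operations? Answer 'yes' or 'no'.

Answer: yes

Derivation:
BFS from (A=4, B=10):
  1. empty(B) -> (A=4 B=0)
  2. pour(A -> B) -> (A=0 B=4)
  3. fill(A) -> (A=9 B=4)
  4. pour(A -> B) -> (A=1 B=12)
Target reached → yes.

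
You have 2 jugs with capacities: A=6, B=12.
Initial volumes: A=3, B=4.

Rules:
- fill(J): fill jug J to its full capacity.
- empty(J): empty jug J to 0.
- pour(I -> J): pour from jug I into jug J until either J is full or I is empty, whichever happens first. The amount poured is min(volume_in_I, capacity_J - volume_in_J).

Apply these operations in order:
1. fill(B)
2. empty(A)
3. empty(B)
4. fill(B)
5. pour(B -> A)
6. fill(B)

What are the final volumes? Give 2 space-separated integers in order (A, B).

Answer: 6 12

Derivation:
Step 1: fill(B) -> (A=3 B=12)
Step 2: empty(A) -> (A=0 B=12)
Step 3: empty(B) -> (A=0 B=0)
Step 4: fill(B) -> (A=0 B=12)
Step 5: pour(B -> A) -> (A=6 B=6)
Step 6: fill(B) -> (A=6 B=12)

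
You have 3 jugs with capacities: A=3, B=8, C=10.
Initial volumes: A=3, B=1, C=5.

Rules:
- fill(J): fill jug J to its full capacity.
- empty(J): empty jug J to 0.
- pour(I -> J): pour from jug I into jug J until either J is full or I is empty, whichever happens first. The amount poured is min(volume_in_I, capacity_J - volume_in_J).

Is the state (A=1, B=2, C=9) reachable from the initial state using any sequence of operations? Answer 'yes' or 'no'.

Answer: no

Derivation:
BFS explored all 270 reachable states.
Reachable set includes: (0,0,0), (0,0,1), (0,0,2), (0,0,3), (0,0,4), (0,0,5), (0,0,6), (0,0,7), (0,0,8), (0,0,9), (0,0,10), (0,1,0) ...
Target (A=1, B=2, C=9) not in reachable set → no.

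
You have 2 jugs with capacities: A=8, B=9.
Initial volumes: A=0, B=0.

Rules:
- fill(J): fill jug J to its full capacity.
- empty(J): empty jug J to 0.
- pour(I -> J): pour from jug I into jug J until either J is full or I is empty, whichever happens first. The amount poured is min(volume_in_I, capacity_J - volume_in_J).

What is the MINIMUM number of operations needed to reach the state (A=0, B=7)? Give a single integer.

Answer: 6

Derivation:
BFS from (A=0, B=0). One shortest path:
  1. fill(A) -> (A=8 B=0)
  2. pour(A -> B) -> (A=0 B=8)
  3. fill(A) -> (A=8 B=8)
  4. pour(A -> B) -> (A=7 B=9)
  5. empty(B) -> (A=7 B=0)
  6. pour(A -> B) -> (A=0 B=7)
Reached target in 6 moves.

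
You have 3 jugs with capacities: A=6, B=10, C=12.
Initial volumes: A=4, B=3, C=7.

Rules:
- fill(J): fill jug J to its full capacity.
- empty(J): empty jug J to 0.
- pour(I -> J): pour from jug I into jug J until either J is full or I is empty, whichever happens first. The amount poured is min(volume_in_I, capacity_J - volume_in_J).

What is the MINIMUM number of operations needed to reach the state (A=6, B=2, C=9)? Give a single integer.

Answer: 6

Derivation:
BFS from (A=4, B=3, C=7). One shortest path:
  1. empty(C) -> (A=4 B=3 C=0)
  2. pour(A -> C) -> (A=0 B=3 C=4)
  3. pour(B -> A) -> (A=3 B=0 C=4)
  4. fill(B) -> (A=3 B=10 C=4)
  5. pour(B -> C) -> (A=3 B=2 C=12)
  6. pour(C -> A) -> (A=6 B=2 C=9)
Reached target in 6 moves.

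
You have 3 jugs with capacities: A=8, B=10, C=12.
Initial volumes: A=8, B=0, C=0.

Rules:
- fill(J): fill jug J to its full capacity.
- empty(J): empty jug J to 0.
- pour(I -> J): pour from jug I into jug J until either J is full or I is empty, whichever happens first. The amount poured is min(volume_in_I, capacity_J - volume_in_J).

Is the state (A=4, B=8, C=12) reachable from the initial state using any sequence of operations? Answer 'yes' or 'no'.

Answer: yes

Derivation:
BFS from (A=8, B=0, C=0):
  1. pour(A -> B) -> (A=0 B=8 C=0)
  2. fill(A) -> (A=8 B=8 C=0)
  3. pour(A -> C) -> (A=0 B=8 C=8)
  4. fill(A) -> (A=8 B=8 C=8)
  5. pour(A -> C) -> (A=4 B=8 C=12)
Target reached → yes.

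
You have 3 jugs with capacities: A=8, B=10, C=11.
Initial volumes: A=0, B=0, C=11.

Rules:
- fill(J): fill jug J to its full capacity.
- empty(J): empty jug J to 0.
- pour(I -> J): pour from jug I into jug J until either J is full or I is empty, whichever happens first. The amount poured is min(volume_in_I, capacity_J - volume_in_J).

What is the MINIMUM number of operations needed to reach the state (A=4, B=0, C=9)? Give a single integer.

BFS from (A=0, B=0, C=11). One shortest path:
  1. fill(B) -> (A=0 B=10 C=11)
  2. pour(B -> A) -> (A=8 B=2 C=11)
  3. empty(A) -> (A=0 B=2 C=11)
  4. pour(B -> A) -> (A=2 B=0 C=11)
  5. pour(C -> B) -> (A=2 B=10 C=1)
  6. pour(B -> A) -> (A=8 B=4 C=1)
  7. pour(A -> C) -> (A=0 B=4 C=9)
  8. pour(B -> A) -> (A=4 B=0 C=9)
Reached target in 8 moves.

Answer: 8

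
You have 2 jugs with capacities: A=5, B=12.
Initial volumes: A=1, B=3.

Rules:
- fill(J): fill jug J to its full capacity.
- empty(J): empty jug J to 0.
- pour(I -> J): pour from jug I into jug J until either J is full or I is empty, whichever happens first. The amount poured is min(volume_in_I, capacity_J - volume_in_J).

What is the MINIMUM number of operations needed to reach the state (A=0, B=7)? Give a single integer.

Answer: 4

Derivation:
BFS from (A=1, B=3). One shortest path:
  1. empty(A) -> (A=0 B=3)
  2. fill(B) -> (A=0 B=12)
  3. pour(B -> A) -> (A=5 B=7)
  4. empty(A) -> (A=0 B=7)
Reached target in 4 moves.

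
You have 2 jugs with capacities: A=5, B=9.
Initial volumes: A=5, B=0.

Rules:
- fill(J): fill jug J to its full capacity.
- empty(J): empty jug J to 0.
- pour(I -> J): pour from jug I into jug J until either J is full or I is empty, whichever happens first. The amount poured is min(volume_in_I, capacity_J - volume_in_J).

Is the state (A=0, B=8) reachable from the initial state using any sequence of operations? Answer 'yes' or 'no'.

BFS from (A=5, B=0):
  1. empty(A) -> (A=0 B=0)
  2. fill(B) -> (A=0 B=9)
  3. pour(B -> A) -> (A=5 B=4)
  4. empty(A) -> (A=0 B=4)
  5. pour(B -> A) -> (A=4 B=0)
  6. fill(B) -> (A=4 B=9)
  7. pour(B -> A) -> (A=5 B=8)
  8. empty(A) -> (A=0 B=8)
Target reached → yes.

Answer: yes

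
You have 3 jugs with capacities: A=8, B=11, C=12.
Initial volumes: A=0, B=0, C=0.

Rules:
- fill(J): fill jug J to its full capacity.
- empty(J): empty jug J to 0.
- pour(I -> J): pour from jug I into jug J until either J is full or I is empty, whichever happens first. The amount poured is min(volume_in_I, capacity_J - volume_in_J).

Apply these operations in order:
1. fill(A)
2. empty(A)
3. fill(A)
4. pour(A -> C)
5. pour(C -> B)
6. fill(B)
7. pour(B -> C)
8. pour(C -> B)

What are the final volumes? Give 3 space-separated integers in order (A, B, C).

Answer: 0 11 0

Derivation:
Step 1: fill(A) -> (A=8 B=0 C=0)
Step 2: empty(A) -> (A=0 B=0 C=0)
Step 3: fill(A) -> (A=8 B=0 C=0)
Step 4: pour(A -> C) -> (A=0 B=0 C=8)
Step 5: pour(C -> B) -> (A=0 B=8 C=0)
Step 6: fill(B) -> (A=0 B=11 C=0)
Step 7: pour(B -> C) -> (A=0 B=0 C=11)
Step 8: pour(C -> B) -> (A=0 B=11 C=0)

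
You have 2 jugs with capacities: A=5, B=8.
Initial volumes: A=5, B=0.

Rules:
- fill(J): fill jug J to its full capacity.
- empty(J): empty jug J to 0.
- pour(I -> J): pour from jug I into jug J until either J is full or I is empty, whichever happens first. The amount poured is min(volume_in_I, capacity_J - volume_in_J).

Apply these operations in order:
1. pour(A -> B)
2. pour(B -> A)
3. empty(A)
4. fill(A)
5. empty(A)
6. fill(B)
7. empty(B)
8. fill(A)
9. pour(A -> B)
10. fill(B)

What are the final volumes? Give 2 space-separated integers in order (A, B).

Step 1: pour(A -> B) -> (A=0 B=5)
Step 2: pour(B -> A) -> (A=5 B=0)
Step 3: empty(A) -> (A=0 B=0)
Step 4: fill(A) -> (A=5 B=0)
Step 5: empty(A) -> (A=0 B=0)
Step 6: fill(B) -> (A=0 B=8)
Step 7: empty(B) -> (A=0 B=0)
Step 8: fill(A) -> (A=5 B=0)
Step 9: pour(A -> B) -> (A=0 B=5)
Step 10: fill(B) -> (A=0 B=8)

Answer: 0 8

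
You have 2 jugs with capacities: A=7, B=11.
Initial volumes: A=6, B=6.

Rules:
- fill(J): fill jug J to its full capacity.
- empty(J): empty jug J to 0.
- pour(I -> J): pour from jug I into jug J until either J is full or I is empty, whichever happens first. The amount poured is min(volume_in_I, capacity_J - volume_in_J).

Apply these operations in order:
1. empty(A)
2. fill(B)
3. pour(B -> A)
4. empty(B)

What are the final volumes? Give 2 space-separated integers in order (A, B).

Answer: 7 0

Derivation:
Step 1: empty(A) -> (A=0 B=6)
Step 2: fill(B) -> (A=0 B=11)
Step 3: pour(B -> A) -> (A=7 B=4)
Step 4: empty(B) -> (A=7 B=0)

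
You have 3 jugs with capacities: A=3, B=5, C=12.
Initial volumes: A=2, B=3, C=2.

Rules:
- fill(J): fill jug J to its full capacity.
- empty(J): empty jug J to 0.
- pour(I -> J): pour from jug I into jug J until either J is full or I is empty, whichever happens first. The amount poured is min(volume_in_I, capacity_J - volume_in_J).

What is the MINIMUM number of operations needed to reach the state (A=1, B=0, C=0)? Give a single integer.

Answer: 4

Derivation:
BFS from (A=2, B=3, C=2). One shortest path:
  1. fill(A) -> (A=3 B=3 C=2)
  2. empty(C) -> (A=3 B=3 C=0)
  3. pour(A -> B) -> (A=1 B=5 C=0)
  4. empty(B) -> (A=1 B=0 C=0)
Reached target in 4 moves.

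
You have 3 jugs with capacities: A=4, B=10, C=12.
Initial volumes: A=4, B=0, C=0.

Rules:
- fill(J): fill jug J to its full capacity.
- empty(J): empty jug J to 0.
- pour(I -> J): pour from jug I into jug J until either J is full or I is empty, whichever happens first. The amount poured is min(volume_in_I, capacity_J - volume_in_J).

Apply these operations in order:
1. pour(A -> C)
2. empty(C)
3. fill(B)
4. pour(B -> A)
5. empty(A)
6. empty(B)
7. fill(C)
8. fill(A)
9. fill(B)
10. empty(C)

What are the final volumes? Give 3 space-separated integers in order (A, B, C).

Answer: 4 10 0

Derivation:
Step 1: pour(A -> C) -> (A=0 B=0 C=4)
Step 2: empty(C) -> (A=0 B=0 C=0)
Step 3: fill(B) -> (A=0 B=10 C=0)
Step 4: pour(B -> A) -> (A=4 B=6 C=0)
Step 5: empty(A) -> (A=0 B=6 C=0)
Step 6: empty(B) -> (A=0 B=0 C=0)
Step 7: fill(C) -> (A=0 B=0 C=12)
Step 8: fill(A) -> (A=4 B=0 C=12)
Step 9: fill(B) -> (A=4 B=10 C=12)
Step 10: empty(C) -> (A=4 B=10 C=0)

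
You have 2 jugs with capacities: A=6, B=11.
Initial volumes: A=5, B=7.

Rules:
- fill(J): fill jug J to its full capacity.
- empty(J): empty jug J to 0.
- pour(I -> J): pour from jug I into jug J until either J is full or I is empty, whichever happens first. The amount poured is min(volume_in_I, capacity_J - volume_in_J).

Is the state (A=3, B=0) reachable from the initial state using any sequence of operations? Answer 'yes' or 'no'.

BFS from (A=5, B=7):
  1. fill(A) -> (A=6 B=7)
  2. pour(A -> B) -> (A=2 B=11)
  3. empty(B) -> (A=2 B=0)
  4. pour(A -> B) -> (A=0 B=2)
  5. fill(A) -> (A=6 B=2)
  6. pour(A -> B) -> (A=0 B=8)
  7. fill(A) -> (A=6 B=8)
  8. pour(A -> B) -> (A=3 B=11)
  9. empty(B) -> (A=3 B=0)
Target reached → yes.

Answer: yes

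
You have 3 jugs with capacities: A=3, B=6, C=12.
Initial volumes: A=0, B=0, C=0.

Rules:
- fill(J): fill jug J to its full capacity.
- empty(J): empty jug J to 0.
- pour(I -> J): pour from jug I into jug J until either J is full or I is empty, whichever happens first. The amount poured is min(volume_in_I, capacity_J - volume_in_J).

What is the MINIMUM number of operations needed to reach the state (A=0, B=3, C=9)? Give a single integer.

Answer: 3

Derivation:
BFS from (A=0, B=0, C=0). One shortest path:
  1. fill(C) -> (A=0 B=0 C=12)
  2. pour(C -> A) -> (A=3 B=0 C=9)
  3. pour(A -> B) -> (A=0 B=3 C=9)
Reached target in 3 moves.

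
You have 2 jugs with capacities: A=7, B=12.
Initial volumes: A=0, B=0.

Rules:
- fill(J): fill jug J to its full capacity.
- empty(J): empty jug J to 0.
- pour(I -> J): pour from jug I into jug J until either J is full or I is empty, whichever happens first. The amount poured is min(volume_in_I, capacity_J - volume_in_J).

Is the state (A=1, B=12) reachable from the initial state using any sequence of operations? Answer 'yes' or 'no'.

BFS from (A=0, B=0):
  1. fill(B) -> (A=0 B=12)
  2. pour(B -> A) -> (A=7 B=5)
  3. empty(A) -> (A=0 B=5)
  4. pour(B -> A) -> (A=5 B=0)
  5. fill(B) -> (A=5 B=12)
  6. pour(B -> A) -> (A=7 B=10)
  7. empty(A) -> (A=0 B=10)
  8. pour(B -> A) -> (A=7 B=3)
  9. empty(A) -> (A=0 B=3)
  10. pour(B -> A) -> (A=3 B=0)
  11. fill(B) -> (A=3 B=12)
  12. pour(B -> A) -> (A=7 B=8)
  13. empty(A) -> (A=0 B=8)
  14. pour(B -> A) -> (A=7 B=1)
  15. empty(A) -> (A=0 B=1)
  16. pour(B -> A) -> (A=1 B=0)
  17. fill(B) -> (A=1 B=12)
Target reached → yes.

Answer: yes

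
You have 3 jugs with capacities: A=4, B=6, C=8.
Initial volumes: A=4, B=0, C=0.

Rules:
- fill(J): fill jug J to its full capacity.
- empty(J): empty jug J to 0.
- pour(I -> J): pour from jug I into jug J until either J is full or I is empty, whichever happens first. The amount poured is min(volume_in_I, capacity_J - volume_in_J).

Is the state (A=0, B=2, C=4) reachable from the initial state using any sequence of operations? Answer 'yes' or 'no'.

BFS from (A=4, B=0, C=0):
  1. empty(A) -> (A=0 B=0 C=0)
  2. fill(B) -> (A=0 B=6 C=0)
  3. pour(B -> A) -> (A=4 B=2 C=0)
  4. pour(A -> C) -> (A=0 B=2 C=4)
Target reached → yes.

Answer: yes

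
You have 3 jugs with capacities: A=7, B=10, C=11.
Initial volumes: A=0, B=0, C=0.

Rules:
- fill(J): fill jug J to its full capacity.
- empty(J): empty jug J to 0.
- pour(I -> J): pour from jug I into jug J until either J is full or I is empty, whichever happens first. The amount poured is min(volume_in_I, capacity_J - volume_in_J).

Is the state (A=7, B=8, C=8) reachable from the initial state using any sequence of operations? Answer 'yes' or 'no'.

BFS from (A=0, B=0, C=0):
  1. fill(C) -> (A=0 B=0 C=11)
  2. pour(C -> A) -> (A=7 B=0 C=4)
  3. pour(A -> B) -> (A=0 B=7 C=4)
  4. pour(C -> A) -> (A=4 B=7 C=0)
  5. fill(C) -> (A=4 B=7 C=11)
  6. pour(C -> B) -> (A=4 B=10 C=8)
  7. empty(B) -> (A=4 B=0 C=8)
  8. pour(C -> B) -> (A=4 B=8 C=0)
  9. fill(C) -> (A=4 B=8 C=11)
  10. pour(C -> A) -> (A=7 B=8 C=8)
Target reached → yes.

Answer: yes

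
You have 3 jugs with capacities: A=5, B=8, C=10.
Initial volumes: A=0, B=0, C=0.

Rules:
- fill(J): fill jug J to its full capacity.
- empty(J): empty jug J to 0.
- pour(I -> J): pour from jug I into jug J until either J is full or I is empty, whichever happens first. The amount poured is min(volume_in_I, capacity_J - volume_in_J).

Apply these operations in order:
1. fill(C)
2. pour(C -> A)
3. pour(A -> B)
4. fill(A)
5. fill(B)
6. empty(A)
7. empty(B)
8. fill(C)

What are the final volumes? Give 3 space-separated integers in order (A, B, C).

Step 1: fill(C) -> (A=0 B=0 C=10)
Step 2: pour(C -> A) -> (A=5 B=0 C=5)
Step 3: pour(A -> B) -> (A=0 B=5 C=5)
Step 4: fill(A) -> (A=5 B=5 C=5)
Step 5: fill(B) -> (A=5 B=8 C=5)
Step 6: empty(A) -> (A=0 B=8 C=5)
Step 7: empty(B) -> (A=0 B=0 C=5)
Step 8: fill(C) -> (A=0 B=0 C=10)

Answer: 0 0 10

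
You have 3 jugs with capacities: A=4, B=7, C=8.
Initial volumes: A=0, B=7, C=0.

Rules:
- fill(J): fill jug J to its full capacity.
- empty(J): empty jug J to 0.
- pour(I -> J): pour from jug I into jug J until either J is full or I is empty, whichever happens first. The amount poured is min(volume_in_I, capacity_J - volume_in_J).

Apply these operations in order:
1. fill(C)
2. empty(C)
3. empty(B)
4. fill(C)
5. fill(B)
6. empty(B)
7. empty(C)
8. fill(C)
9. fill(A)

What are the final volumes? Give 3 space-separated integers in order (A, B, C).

Step 1: fill(C) -> (A=0 B=7 C=8)
Step 2: empty(C) -> (A=0 B=7 C=0)
Step 3: empty(B) -> (A=0 B=0 C=0)
Step 4: fill(C) -> (A=0 B=0 C=8)
Step 5: fill(B) -> (A=0 B=7 C=8)
Step 6: empty(B) -> (A=0 B=0 C=8)
Step 7: empty(C) -> (A=0 B=0 C=0)
Step 8: fill(C) -> (A=0 B=0 C=8)
Step 9: fill(A) -> (A=4 B=0 C=8)

Answer: 4 0 8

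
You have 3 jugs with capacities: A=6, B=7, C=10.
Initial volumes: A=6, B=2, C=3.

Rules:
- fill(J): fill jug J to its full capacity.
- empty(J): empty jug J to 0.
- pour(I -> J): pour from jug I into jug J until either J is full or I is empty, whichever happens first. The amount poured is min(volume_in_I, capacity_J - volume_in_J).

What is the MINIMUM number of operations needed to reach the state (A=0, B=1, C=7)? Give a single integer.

BFS from (A=6, B=2, C=3). One shortest path:
  1. empty(C) -> (A=6 B=2 C=0)
  2. pour(A -> B) -> (A=1 B=7 C=0)
  3. pour(B -> C) -> (A=1 B=0 C=7)
  4. pour(A -> B) -> (A=0 B=1 C=7)
Reached target in 4 moves.

Answer: 4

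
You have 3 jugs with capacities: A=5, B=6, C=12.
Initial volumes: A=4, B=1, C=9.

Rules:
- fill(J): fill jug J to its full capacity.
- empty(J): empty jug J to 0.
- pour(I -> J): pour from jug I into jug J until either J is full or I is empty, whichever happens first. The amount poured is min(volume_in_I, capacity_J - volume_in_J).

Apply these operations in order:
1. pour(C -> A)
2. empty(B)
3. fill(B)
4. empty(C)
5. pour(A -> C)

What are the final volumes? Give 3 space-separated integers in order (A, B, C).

Answer: 0 6 5

Derivation:
Step 1: pour(C -> A) -> (A=5 B=1 C=8)
Step 2: empty(B) -> (A=5 B=0 C=8)
Step 3: fill(B) -> (A=5 B=6 C=8)
Step 4: empty(C) -> (A=5 B=6 C=0)
Step 5: pour(A -> C) -> (A=0 B=6 C=5)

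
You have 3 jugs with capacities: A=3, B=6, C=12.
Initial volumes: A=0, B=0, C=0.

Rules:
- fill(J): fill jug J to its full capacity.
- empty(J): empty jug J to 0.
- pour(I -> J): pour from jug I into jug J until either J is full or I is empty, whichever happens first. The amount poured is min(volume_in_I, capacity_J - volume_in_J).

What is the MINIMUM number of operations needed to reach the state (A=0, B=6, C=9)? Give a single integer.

BFS from (A=0, B=0, C=0). One shortest path:
  1. fill(A) -> (A=3 B=0 C=0)
  2. fill(C) -> (A=3 B=0 C=12)
  3. pour(A -> B) -> (A=0 B=3 C=12)
  4. pour(C -> B) -> (A=0 B=6 C=9)
Reached target in 4 moves.

Answer: 4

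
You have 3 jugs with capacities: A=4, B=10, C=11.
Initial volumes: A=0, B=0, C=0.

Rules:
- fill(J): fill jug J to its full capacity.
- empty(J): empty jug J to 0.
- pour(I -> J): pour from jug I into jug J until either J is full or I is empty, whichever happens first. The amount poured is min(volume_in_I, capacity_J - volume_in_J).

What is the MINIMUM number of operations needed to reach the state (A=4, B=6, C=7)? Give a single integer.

BFS from (A=0, B=0, C=0). One shortest path:
  1. fill(B) -> (A=0 B=10 C=0)
  2. fill(C) -> (A=0 B=10 C=11)
  3. pour(B -> A) -> (A=4 B=6 C=11)
  4. empty(A) -> (A=0 B=6 C=11)
  5. pour(C -> A) -> (A=4 B=6 C=7)
Reached target in 5 moves.

Answer: 5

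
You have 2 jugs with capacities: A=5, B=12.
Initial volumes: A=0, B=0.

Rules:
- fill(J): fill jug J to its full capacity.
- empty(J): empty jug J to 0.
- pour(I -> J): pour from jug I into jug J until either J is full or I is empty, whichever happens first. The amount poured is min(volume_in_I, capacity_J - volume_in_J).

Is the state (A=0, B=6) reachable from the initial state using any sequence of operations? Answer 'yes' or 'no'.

Answer: yes

Derivation:
BFS from (A=0, B=0):
  1. fill(A) -> (A=5 B=0)
  2. pour(A -> B) -> (A=0 B=5)
  3. fill(A) -> (A=5 B=5)
  4. pour(A -> B) -> (A=0 B=10)
  5. fill(A) -> (A=5 B=10)
  6. pour(A -> B) -> (A=3 B=12)
  7. empty(B) -> (A=3 B=0)
  8. pour(A -> B) -> (A=0 B=3)
  9. fill(A) -> (A=5 B=3)
  10. pour(A -> B) -> (A=0 B=8)
  11. fill(A) -> (A=5 B=8)
  12. pour(A -> B) -> (A=1 B=12)
  13. empty(B) -> (A=1 B=0)
  14. pour(A -> B) -> (A=0 B=1)
  15. fill(A) -> (A=5 B=1)
  16. pour(A -> B) -> (A=0 B=6)
Target reached → yes.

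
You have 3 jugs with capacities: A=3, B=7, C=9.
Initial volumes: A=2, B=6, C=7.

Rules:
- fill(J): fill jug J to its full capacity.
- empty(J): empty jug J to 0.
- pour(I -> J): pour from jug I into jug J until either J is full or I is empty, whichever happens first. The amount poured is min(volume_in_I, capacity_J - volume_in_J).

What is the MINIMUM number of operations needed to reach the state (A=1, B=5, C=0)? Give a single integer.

BFS from (A=2, B=6, C=7). One shortest path:
  1. pour(A -> B) -> (A=1 B=7 C=7)
  2. pour(B -> C) -> (A=1 B=5 C=9)
  3. empty(C) -> (A=1 B=5 C=0)
Reached target in 3 moves.

Answer: 3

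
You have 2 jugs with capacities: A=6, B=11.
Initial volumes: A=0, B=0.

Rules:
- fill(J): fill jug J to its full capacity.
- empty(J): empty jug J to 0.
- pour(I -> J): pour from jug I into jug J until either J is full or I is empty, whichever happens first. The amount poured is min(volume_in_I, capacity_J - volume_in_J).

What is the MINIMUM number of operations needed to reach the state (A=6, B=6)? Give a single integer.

Answer: 3

Derivation:
BFS from (A=0, B=0). One shortest path:
  1. fill(A) -> (A=6 B=0)
  2. pour(A -> B) -> (A=0 B=6)
  3. fill(A) -> (A=6 B=6)
Reached target in 3 moves.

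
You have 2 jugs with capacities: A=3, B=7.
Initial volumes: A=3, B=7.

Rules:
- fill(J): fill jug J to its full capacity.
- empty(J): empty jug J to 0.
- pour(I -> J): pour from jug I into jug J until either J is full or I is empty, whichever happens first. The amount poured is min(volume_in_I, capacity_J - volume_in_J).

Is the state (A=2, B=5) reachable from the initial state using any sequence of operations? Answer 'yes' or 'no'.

BFS explored all 20 reachable states.
Reachable set includes: (0,0), (0,1), (0,2), (0,3), (0,4), (0,5), (0,6), (0,7), (1,0), (1,7), (2,0), (2,7) ...
Target (A=2, B=5) not in reachable set → no.

Answer: no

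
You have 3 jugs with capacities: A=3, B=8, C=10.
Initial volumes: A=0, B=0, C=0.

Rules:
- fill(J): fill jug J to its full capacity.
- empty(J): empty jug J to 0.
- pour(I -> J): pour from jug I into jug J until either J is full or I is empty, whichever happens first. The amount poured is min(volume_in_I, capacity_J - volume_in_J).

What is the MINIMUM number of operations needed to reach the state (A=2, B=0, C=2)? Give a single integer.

BFS from (A=0, B=0, C=0). One shortest path:
  1. fill(C) -> (A=0 B=0 C=10)
  2. pour(C -> B) -> (A=0 B=8 C=2)
  3. empty(B) -> (A=0 B=0 C=2)
  4. pour(C -> A) -> (A=2 B=0 C=0)
  5. fill(C) -> (A=2 B=0 C=10)
  6. pour(C -> B) -> (A=2 B=8 C=2)
  7. empty(B) -> (A=2 B=0 C=2)
Reached target in 7 moves.

Answer: 7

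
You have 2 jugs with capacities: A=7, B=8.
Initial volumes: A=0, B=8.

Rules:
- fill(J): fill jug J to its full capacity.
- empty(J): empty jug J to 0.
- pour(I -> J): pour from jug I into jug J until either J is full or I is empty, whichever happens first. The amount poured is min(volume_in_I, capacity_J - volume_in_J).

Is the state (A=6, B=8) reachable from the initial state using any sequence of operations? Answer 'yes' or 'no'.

BFS from (A=0, B=8):
  1. fill(A) -> (A=7 B=8)
  2. empty(B) -> (A=7 B=0)
  3. pour(A -> B) -> (A=0 B=7)
  4. fill(A) -> (A=7 B=7)
  5. pour(A -> B) -> (A=6 B=8)
Target reached → yes.

Answer: yes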